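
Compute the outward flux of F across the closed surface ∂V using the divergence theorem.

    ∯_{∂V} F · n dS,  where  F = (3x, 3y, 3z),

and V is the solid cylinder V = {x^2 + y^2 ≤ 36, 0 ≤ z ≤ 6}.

By the divergence theorem,

    ∯_{∂V} F · n dS = ∭_V (∇ · F) dV.

Compute the divergence:
    ∇ · F = ∂F_x/∂x + ∂F_y/∂y + ∂F_z/∂z = 3 + 3 + 3 = 9.

In cylindrical coordinates, x = r cos(θ), y = r sin(θ), z = z, dV = r dr dθ dz, with 0 ≤ r ≤ 6, 0 ≤ θ ≤ 2π, 0 ≤ z ≤ 6.

The integrand, after substitution and multiplying by the volume element, becomes (9) · r, so

    ∭_V (∇·F) dV = ∫_0^{2π} ∫_0^{6} ∫_0^{6} (9) · r dz dr dθ.

Inner (z from 0 to 6): 54r.
Middle (r from 0 to 6): 972.
Outer (θ from 0 to 2π): 1944π.

Therefore ∯_{∂V} F · n dS = 1944π.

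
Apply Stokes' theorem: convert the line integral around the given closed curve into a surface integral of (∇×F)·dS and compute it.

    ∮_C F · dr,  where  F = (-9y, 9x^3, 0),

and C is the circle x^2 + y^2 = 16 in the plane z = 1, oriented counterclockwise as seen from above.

Let S be the flat disk x^2 + y^2 ≤ 16 in the plane z = 1, with upward unit normal n̂ = ẑ. By Stokes' theorem,

    ∮_C F · dr = ∬_S (∇ × F) · n̂ dS = ∬_D (curl F)_z dA,

where D is the disk x^2 + y^2 ≤ 16.

Compute the curl of F = (-9y, 9x^3, 0):
    (∇ × F)_x = ∂F_z/∂y - ∂F_y/∂z = 0,
    (∇ × F)_y = ∂F_x/∂z - ∂F_z/∂x = 0,
    (∇ × F)_z = ∂F_y/∂x - ∂F_x/∂y = 27x^2 + 9.

On z = 1, (curl F)_z = 27x^2 + 9.

Convert to polar (x = r cos θ, y = r sin θ, dA = r dr dθ); the integrand becomes 27r^2cos(θ)^2 + 9, so

    ∬_D (curl F)_z dA = ∫_0^{2π} ∫_0^{4} (27r^2cos(θ)^2 + 9) · r dr dθ.

Inner (r from 0 to 4): 1728cos(θ)^2 + 72.
Outer (θ from 0 to 2π): 1872π.

Therefore ∮_C F · dr = 1872π.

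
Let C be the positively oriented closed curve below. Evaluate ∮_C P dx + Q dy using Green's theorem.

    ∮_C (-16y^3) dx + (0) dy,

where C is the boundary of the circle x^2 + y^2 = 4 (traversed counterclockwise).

Green's theorem converts the closed line integral into a double integral over the enclosed region D:

    ∮_C P dx + Q dy = ∬_D (∂Q/∂x - ∂P/∂y) dA.

Here P = -16y^3, Q = 0, so

    ∂Q/∂x = 0,    ∂P/∂y = -48y^2,
    ∂Q/∂x - ∂P/∂y = 48y^2.

D is the region x^2 + y^2 ≤ 4. Evaluating the double integral:

In polar coordinates (x = r cos θ, y = r sin θ, dA = r dr dθ) the integrand becomes 48r^2sin(θ)^2, so

    ∬_D (48y^2) dA = ∫_0^{2π} ∫_0^{2} (48r^2sin(θ)^2) · r dr dθ.

Inner (r from 0 to 2): 192sin(θ)^2.
Outer (θ from 0 to 2π): 192π.

Therefore ∮_C P dx + Q dy = 192π.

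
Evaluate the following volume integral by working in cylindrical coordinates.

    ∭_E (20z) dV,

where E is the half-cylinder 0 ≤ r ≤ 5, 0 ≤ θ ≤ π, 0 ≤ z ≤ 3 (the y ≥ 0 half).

In cylindrical coordinates, x = r cos(θ), y = r sin(θ), z = z, and dV = r dr dθ dz.

The integrand becomes 20z, so

    ∭_E (20z) dV = ∫_{0}^{π} ∫_{0}^{5} ∫_{0}^{3} (20z) · r dz dr dθ.

Inner (z): 90r.
Middle (r from 0 to 5): 1125.
Outer (θ): 1125π.

Therefore the triple integral equals 1125π.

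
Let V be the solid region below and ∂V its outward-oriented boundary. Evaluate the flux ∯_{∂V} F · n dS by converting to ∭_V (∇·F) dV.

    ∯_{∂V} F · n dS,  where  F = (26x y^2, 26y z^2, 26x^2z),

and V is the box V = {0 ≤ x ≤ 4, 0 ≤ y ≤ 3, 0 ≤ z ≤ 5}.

By the divergence theorem,

    ∯_{∂V} F · n dS = ∭_V (∇ · F) dV.

Compute the divergence:
    ∇ · F = ∂F_x/∂x + ∂F_y/∂y + ∂F_z/∂z = 26y^2 + 26z^2 + 26x^2 = 26x^2 + 26y^2 + 26z^2.

V is a rectangular box, so dV = dx dy dz with 0 ≤ x ≤ 4, 0 ≤ y ≤ 3, 0 ≤ z ≤ 5.

Integrate (26x^2 + 26y^2 + 26z^2) over V as an iterated integral:

    ∭_V (∇·F) dV = ∫_0^{4} ∫_0^{3} ∫_0^{5} (26x^2 + 26y^2 + 26z^2) dz dy dx.

Inner (z from 0 to 5): 130x^2 + 130y^2 + 3250/3.
Middle (y from 0 to 3): 390x^2 + 4420.
Outer (x from 0 to 4): 26000.

Therefore ∯_{∂V} F · n dS = 26000.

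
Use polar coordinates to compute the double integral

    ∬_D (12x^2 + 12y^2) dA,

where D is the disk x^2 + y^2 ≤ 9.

The region D is 0 ≤ r ≤ 3, 0 ≤ θ ≤ 2π in polar coordinates, where x = r cos(θ), y = r sin(θ), and dA = r dr dθ.

Under the substitution, the integrand becomes 12r^2, so

    ∬_D (12x^2 + 12y^2) dA = ∫_{0}^{2π} ∫_{0}^{3} (12r^2) · r dr dθ.

Inner integral (in r): ∫_{0}^{3} (12r^2) · r dr = 243.

Outer integral (in θ): ∫_{0}^{2π} (243) dθ = 486π.

Therefore ∬_D (12x^2 + 12y^2) dA = 486π.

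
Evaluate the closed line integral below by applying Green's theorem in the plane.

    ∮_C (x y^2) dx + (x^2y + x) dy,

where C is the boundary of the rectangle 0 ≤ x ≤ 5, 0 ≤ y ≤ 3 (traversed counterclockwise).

Green's theorem converts the closed line integral into a double integral over the enclosed region D:

    ∮_C P dx + Q dy = ∬_D (∂Q/∂x - ∂P/∂y) dA.

Here P = x y^2, Q = x^2y + x, so

    ∂Q/∂x = 2x y + 1,    ∂P/∂y = 2x y,
    ∂Q/∂x - ∂P/∂y = 1.

D is the region 0 ≤ x ≤ 5, 0 ≤ y ≤ 3. Evaluating the double integral:

    ∬_D (1) dA = ∫_0^{5} ∫_0^{3} (1) dy dx.

Inner (y from 0 to 3): 3.
Outer (x from 0 to 5): 15.

Therefore ∮_C P dx + Q dy = 15.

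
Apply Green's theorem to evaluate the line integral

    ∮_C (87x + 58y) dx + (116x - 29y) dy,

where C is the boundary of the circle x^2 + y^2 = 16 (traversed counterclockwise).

Green's theorem converts the closed line integral into a double integral over the enclosed region D:

    ∮_C P dx + Q dy = ∬_D (∂Q/∂x - ∂P/∂y) dA.

Here P = 87x + 58y, Q = 116x - 29y, so

    ∂Q/∂x = 116,    ∂P/∂y = 58,
    ∂Q/∂x - ∂P/∂y = 58.

D is the region x^2 + y^2 ≤ 16. Evaluating the double integral:

In polar coordinates (x = r cos θ, y = r sin θ, dA = r dr dθ) the integrand becomes 58, so

    ∬_D (58) dA = ∫_0^{2π} ∫_0^{4} (58) · r dr dθ.

Inner (r from 0 to 4): 464.
Outer (θ from 0 to 2π): 928π.

Therefore ∮_C P dx + Q dy = 928π.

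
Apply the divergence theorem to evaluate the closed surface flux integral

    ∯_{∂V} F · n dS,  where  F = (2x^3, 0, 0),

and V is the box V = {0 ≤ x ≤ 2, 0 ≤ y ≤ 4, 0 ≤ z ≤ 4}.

By the divergence theorem,

    ∯_{∂V} F · n dS = ∭_V (∇ · F) dV.

Compute the divergence:
    ∇ · F = ∂F_x/∂x + ∂F_y/∂y + ∂F_z/∂z = 6x^2 + 0 + 0 = 6x^2.

V is a rectangular box, so dV = dx dy dz with 0 ≤ x ≤ 2, 0 ≤ y ≤ 4, 0 ≤ z ≤ 4.

Integrate (6x^2) over V as an iterated integral:

    ∭_V (∇·F) dV = ∫_0^{2} ∫_0^{4} ∫_0^{4} (6x^2) dz dy dx.

Inner (z from 0 to 4): 24x^2.
Middle (y from 0 to 4): 96x^2.
Outer (x from 0 to 2): 256.

Therefore ∯_{∂V} F · n dS = 256.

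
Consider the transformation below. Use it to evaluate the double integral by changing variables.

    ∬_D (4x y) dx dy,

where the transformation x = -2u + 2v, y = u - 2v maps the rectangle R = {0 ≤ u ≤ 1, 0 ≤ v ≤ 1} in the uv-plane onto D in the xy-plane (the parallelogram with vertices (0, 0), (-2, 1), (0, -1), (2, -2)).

Compute the Jacobian determinant of (x, y) with respect to (u, v):

    ∂(x,y)/∂(u,v) = | -2  2 | = (-2)(-2) - (2)(1) = 2.
                   | 1  -2 |

Its absolute value is |J| = 2 (the area scaling factor).

Substituting x = -2u + 2v, y = u - 2v into the integrand,

    4x y → -8u^2 + 24u v - 16v^2,

so the integral becomes

    ∬_R (-8u^2 + 24u v - 16v^2) · |J| du dv = ∫_0^1 ∫_0^1 (-16u^2 + 48u v - 32v^2) dv du.

Inner (v): -16u^2 + 24u - 32/3.
Outer (u): -4.

Therefore ∬_D (4x y) dx dy = -4.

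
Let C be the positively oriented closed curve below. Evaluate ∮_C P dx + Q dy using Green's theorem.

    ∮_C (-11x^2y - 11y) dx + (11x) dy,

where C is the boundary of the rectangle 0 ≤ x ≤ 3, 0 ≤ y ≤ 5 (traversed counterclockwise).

Green's theorem converts the closed line integral into a double integral over the enclosed region D:

    ∮_C P dx + Q dy = ∬_D (∂Q/∂x - ∂P/∂y) dA.

Here P = -11x^2y - 11y, Q = 11x, so

    ∂Q/∂x = 11,    ∂P/∂y = -11x^2 - 11,
    ∂Q/∂x - ∂P/∂y = 11x^2 + 22.

D is the region 0 ≤ x ≤ 3, 0 ≤ y ≤ 5. Evaluating the double integral:

    ∬_D (11x^2 + 22) dA = ∫_0^{3} ∫_0^{5} (11x^2 + 22) dy dx.

Inner (y from 0 to 5): 55x^2 + 110.
Outer (x from 0 to 3): 825.

Therefore ∮_C P dx + Q dy = 825.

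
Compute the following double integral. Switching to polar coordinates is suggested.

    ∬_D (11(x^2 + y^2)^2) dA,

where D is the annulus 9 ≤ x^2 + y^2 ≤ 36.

The region D is 3 ≤ r ≤ 6, 0 ≤ θ ≤ 2π in polar coordinates, where x = r cos(θ), y = r sin(θ), and dA = r dr dθ.

Under the substitution, the integrand becomes 11r^4, so

    ∬_D (11(x^2 + y^2)^2) dA = ∫_{0}^{2π} ∫_{3}^{6} (11r^4) · r dr dθ.

Inner integral (in r): ∫_{3}^{6} (11r^4) · r dr = 168399/2.

Outer integral (in θ): ∫_{0}^{2π} (168399/2) dθ = 168399π.

Therefore ∬_D (11(x^2 + y^2)^2) dA = 168399π.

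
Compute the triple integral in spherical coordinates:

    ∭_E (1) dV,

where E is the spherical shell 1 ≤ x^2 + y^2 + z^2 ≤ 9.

In spherical coordinates, x = ρ sin(φ) cos(θ), y = ρ sin(φ) sin(θ), z = ρ cos(φ), and dV = ρ^2 sin(φ) dρ dφ dθ.

The integrand becomes 1, so

    ∭_E (1) dV = ∫_{0}^{2π} ∫_{0}^{π} ∫_{1}^{3} (1) · ρ^2 sin(φ) dρ dφ dθ.

Inner (ρ): 26sin(φ)/3.
Middle (φ): 52/3.
Outer (θ): 104π/3.

Therefore the triple integral equals 104π/3.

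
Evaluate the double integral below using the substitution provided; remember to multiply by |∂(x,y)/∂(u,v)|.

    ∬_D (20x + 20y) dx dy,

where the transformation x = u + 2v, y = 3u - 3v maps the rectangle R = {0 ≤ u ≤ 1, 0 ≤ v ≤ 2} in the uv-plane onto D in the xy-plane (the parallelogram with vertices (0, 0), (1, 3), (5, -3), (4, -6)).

Compute the Jacobian determinant of (x, y) with respect to (u, v):

    ∂(x,y)/∂(u,v) = | 1  2 | = (1)(-3) - (2)(3) = -9.
                   | 3  -3 |

Its absolute value is |J| = 9 (the area scaling factor).

Substituting x = u + 2v, y = 3u - 3v into the integrand,

    20x + 20y → 80u - 20v,

so the integral becomes

    ∬_R (80u - 20v) · |J| du dv = ∫_0^1 ∫_0^2 (720u - 180v) dv du.

Inner (v): 1440u - 360.
Outer (u): 360.

Therefore ∬_D (20x + 20y) dx dy = 360.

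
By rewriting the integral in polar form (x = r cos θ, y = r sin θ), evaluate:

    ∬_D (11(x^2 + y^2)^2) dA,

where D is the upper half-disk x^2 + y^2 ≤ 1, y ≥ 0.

The region D is 0 ≤ r ≤ 1, 0 ≤ θ ≤ π in polar coordinates, where x = r cos(θ), y = r sin(θ), and dA = r dr dθ.

Under the substitution, the integrand becomes 11r^4, so

    ∬_D (11(x^2 + y^2)^2) dA = ∫_{0}^{π} ∫_{0}^{1} (11r^4) · r dr dθ.

Inner integral (in r): ∫_{0}^{1} (11r^4) · r dr = 11/6.

Outer integral (in θ): ∫_{0}^{π} (11/6) dθ = 11π/6.

Therefore ∬_D (11(x^2 + y^2)^2) dA = 11π/6.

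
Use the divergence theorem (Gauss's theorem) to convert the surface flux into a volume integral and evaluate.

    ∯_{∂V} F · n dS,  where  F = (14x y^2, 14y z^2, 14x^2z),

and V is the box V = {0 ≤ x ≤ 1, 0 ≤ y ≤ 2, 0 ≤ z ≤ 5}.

By the divergence theorem,

    ∯_{∂V} F · n dS = ∭_V (∇ · F) dV.

Compute the divergence:
    ∇ · F = ∂F_x/∂x + ∂F_y/∂y + ∂F_z/∂z = 14y^2 + 14z^2 + 14x^2 = 14x^2 + 14y^2 + 14z^2.

V is a rectangular box, so dV = dx dy dz with 0 ≤ x ≤ 1, 0 ≤ y ≤ 2, 0 ≤ z ≤ 5.

Integrate (14x^2 + 14y^2 + 14z^2) over V as an iterated integral:

    ∭_V (∇·F) dV = ∫_0^{1} ∫_0^{2} ∫_0^{5} (14x^2 + 14y^2 + 14z^2) dz dy dx.

Inner (z from 0 to 5): 70x^2 + 70y^2 + 1750/3.
Middle (y from 0 to 2): 140x^2 + 4060/3.
Outer (x from 0 to 1): 1400.

Therefore ∯_{∂V} F · n dS = 1400.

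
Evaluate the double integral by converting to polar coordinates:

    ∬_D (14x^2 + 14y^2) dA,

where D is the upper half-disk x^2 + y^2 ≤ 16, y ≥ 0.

The region D is 0 ≤ r ≤ 4, 0 ≤ θ ≤ π in polar coordinates, where x = r cos(θ), y = r sin(θ), and dA = r dr dθ.

Under the substitution, the integrand becomes 14r^2, so

    ∬_D (14x^2 + 14y^2) dA = ∫_{0}^{π} ∫_{0}^{4} (14r^2) · r dr dθ.

Inner integral (in r): ∫_{0}^{4} (14r^2) · r dr = 896.

Outer integral (in θ): ∫_{0}^{π} (896) dθ = 896π.

Therefore ∬_D (14x^2 + 14y^2) dA = 896π.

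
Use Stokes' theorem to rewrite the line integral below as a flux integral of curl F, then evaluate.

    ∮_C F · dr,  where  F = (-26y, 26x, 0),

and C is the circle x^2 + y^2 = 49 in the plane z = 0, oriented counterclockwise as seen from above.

Let S be the flat disk x^2 + y^2 ≤ 49 in the plane z = 0, with upward unit normal n̂ = ẑ. By Stokes' theorem,

    ∮_C F · dr = ∬_S (∇ × F) · n̂ dS = ∬_D (curl F)_z dA,

where D is the disk x^2 + y^2 ≤ 49.

Compute the curl of F = (-26y, 26x, 0):
    (∇ × F)_x = ∂F_z/∂y - ∂F_y/∂z = 0,
    (∇ × F)_y = ∂F_x/∂z - ∂F_z/∂x = 0,
    (∇ × F)_z = ∂F_y/∂x - ∂F_x/∂y = 52.

On z = 0, (curl F)_z = 52.

Convert to polar (x = r cos θ, y = r sin θ, dA = r dr dθ); the integrand becomes 52, so

    ∬_D (curl F)_z dA = ∫_0^{2π} ∫_0^{7} (52) · r dr dθ.

Inner (r from 0 to 7): 1274.
Outer (θ from 0 to 2π): 2548π.

Therefore ∮_C F · dr = 2548π.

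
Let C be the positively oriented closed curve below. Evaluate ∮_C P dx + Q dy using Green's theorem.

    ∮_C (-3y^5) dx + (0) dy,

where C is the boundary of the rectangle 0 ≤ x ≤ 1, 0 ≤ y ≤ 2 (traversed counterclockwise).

Green's theorem converts the closed line integral into a double integral over the enclosed region D:

    ∮_C P dx + Q dy = ∬_D (∂Q/∂x - ∂P/∂y) dA.

Here P = -3y^5, Q = 0, so

    ∂Q/∂x = 0,    ∂P/∂y = -15y^4,
    ∂Q/∂x - ∂P/∂y = 15y^4.

D is the region 0 ≤ x ≤ 1, 0 ≤ y ≤ 2. Evaluating the double integral:

    ∬_D (15y^4) dA = ∫_0^{1} ∫_0^{2} (15y^4) dy dx.

Inner (y from 0 to 2): 96.
Outer (x from 0 to 1): 96.

Therefore ∮_C P dx + Q dy = 96.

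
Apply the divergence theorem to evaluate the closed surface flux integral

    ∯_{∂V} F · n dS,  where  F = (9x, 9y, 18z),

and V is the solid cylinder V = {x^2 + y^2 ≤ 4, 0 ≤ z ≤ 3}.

By the divergence theorem,

    ∯_{∂V} F · n dS = ∭_V (∇ · F) dV.

Compute the divergence:
    ∇ · F = ∂F_x/∂x + ∂F_y/∂y + ∂F_z/∂z = 9 + 9 + 18 = 36.

In cylindrical coordinates, x = r cos(θ), y = r sin(θ), z = z, dV = r dr dθ dz, with 0 ≤ r ≤ 2, 0 ≤ θ ≤ 2π, 0 ≤ z ≤ 3.

The integrand, after substitution and multiplying by the volume element, becomes (36) · r, so

    ∭_V (∇·F) dV = ∫_0^{2π} ∫_0^{2} ∫_0^{3} (36) · r dz dr dθ.

Inner (z from 0 to 3): 108r.
Middle (r from 0 to 2): 216.
Outer (θ from 0 to 2π): 432π.

Therefore ∯_{∂V} F · n dS = 432π.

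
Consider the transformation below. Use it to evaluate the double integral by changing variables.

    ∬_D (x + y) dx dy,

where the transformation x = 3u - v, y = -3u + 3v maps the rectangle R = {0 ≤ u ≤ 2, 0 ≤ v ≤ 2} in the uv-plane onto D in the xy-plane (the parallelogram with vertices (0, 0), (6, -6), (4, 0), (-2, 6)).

Compute the Jacobian determinant of (x, y) with respect to (u, v):

    ∂(x,y)/∂(u,v) = | 3  -1 | = (3)(3) - (-1)(-3) = 6.
                   | -3  3 |

Its absolute value is |J| = 6 (the area scaling factor).

Substituting x = 3u - v, y = -3u + 3v into the integrand,

    x + y → 2v,

so the integral becomes

    ∬_R (2v) · |J| du dv = ∫_0^2 ∫_0^2 (12v) dv du.

Inner (v): 24.
Outer (u): 48.

Therefore ∬_D (x + y) dx dy = 48.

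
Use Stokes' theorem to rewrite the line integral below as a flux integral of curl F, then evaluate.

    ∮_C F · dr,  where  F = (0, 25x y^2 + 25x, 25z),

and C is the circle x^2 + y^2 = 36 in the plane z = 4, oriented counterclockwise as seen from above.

Let S be the flat disk x^2 + y^2 ≤ 36 in the plane z = 4, with upward unit normal n̂ = ẑ. By Stokes' theorem,

    ∮_C F · dr = ∬_S (∇ × F) · n̂ dS = ∬_D (curl F)_z dA,

where D is the disk x^2 + y^2 ≤ 36.

Compute the curl of F = (0, 25x y^2 + 25x, 25z):
    (∇ × F)_x = ∂F_z/∂y - ∂F_y/∂z = 0,
    (∇ × F)_y = ∂F_x/∂z - ∂F_z/∂x = 0,
    (∇ × F)_z = ∂F_y/∂x - ∂F_x/∂y = 25y^2 + 25.

On z = 4, (curl F)_z = 25y^2 + 25.

Convert to polar (x = r cos θ, y = r sin θ, dA = r dr dθ); the integrand becomes 25r^2sin(θ)^2 + 25, so

    ∬_D (curl F)_z dA = ∫_0^{2π} ∫_0^{6} (25r^2sin(θ)^2 + 25) · r dr dθ.

Inner (r from 0 to 6): 8100sin(θ)^2 + 450.
Outer (θ from 0 to 2π): 9000π.

Therefore ∮_C F · dr = 9000π.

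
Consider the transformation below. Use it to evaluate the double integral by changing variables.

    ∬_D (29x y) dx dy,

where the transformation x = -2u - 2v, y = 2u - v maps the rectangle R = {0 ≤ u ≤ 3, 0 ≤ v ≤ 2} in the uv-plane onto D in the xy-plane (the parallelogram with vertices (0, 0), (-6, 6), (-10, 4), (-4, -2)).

Compute the Jacobian determinant of (x, y) with respect to (u, v):

    ∂(x,y)/∂(u,v) = | -2  -2 | = (-2)(-1) - (-2)(2) = 6.
                   | 2  -1 |

Its absolute value is |J| = 6 (the area scaling factor).

Substituting x = -2u - 2v, y = 2u - v into the integrand,

    29x y → -116u^2 - 58u v + 58v^2,

so the integral becomes

    ∬_R (-116u^2 - 58u v + 58v^2) · |J| du dv = ∫_0^3 ∫_0^2 (-696u^2 - 348u v + 348v^2) dv du.

Inner (v): -1392u^2 - 696u + 928.
Outer (u): -12876.

Therefore ∬_D (29x y) dx dy = -12876.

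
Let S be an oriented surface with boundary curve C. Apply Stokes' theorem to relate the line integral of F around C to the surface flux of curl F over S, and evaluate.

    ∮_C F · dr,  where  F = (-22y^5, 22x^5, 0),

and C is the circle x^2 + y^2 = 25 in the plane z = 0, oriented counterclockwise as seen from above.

Let S be the flat disk x^2 + y^2 ≤ 25 in the plane z = 0, with upward unit normal n̂ = ẑ. By Stokes' theorem,

    ∮_C F · dr = ∬_S (∇ × F) · n̂ dS = ∬_D (curl F)_z dA,

where D is the disk x^2 + y^2 ≤ 25.

Compute the curl of F = (-22y^5, 22x^5, 0):
    (∇ × F)_x = ∂F_z/∂y - ∂F_y/∂z = 0,
    (∇ × F)_y = ∂F_x/∂z - ∂F_z/∂x = 0,
    (∇ × F)_z = ∂F_y/∂x - ∂F_x/∂y = 110x^4 + 110y^4.

On z = 0, (curl F)_z = 110x^4 + 110y^4.

Convert to polar (x = r cos θ, y = r sin θ, dA = r dr dθ); the integrand becomes 110r^4(sin(θ)^4 + cos(θ)^4), so

    ∬_D (curl F)_z dA = ∫_0^{2π} ∫_0^{5} (110r^4(sin(θ)^4 + cos(θ)^4)) · r dr dθ.

Inner (r from 0 to 5): 859375sin(θ)^4/3 + 859375cos(θ)^4/3.
Outer (θ from 0 to 2π): 859375π/2.

Therefore ∮_C F · dr = 859375π/2.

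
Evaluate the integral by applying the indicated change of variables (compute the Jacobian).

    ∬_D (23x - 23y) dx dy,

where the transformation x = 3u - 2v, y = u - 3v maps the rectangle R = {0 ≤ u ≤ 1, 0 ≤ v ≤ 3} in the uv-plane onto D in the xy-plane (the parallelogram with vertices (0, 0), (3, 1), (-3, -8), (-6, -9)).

Compute the Jacobian determinant of (x, y) with respect to (u, v):

    ∂(x,y)/∂(u,v) = | 3  -2 | = (3)(-3) - (-2)(1) = -7.
                   | 1  -3 |

Its absolute value is |J| = 7 (the area scaling factor).

Substituting x = 3u - 2v, y = u - 3v into the integrand,

    23x - 23y → 46u + 23v,

so the integral becomes

    ∬_R (46u + 23v) · |J| du dv = ∫_0^1 ∫_0^3 (322u + 161v) dv du.

Inner (v): 966u + 1449/2.
Outer (u): 2415/2.

Therefore ∬_D (23x - 23y) dx dy = 2415/2.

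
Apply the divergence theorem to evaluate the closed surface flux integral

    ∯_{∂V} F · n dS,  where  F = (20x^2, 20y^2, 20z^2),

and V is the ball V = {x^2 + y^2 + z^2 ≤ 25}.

By the divergence theorem,

    ∯_{∂V} F · n dS = ∭_V (∇ · F) dV.

Compute the divergence:
    ∇ · F = ∂F_x/∂x + ∂F_y/∂y + ∂F_z/∂z = 40x + 40y + 40z.

In spherical coordinates, x = ρ sin(φ) cos(θ), y = ρ sin(φ) sin(θ), z = ρ cos(φ), dV = ρ^2 sin(φ) dρ dφ dθ, with 0 ≤ ρ ≤ 5, 0 ≤ φ ≤ π, 0 ≤ θ ≤ 2π.

The integrand, after substitution and multiplying by the volume element, becomes (40ρ (sqrt(2)sin(φ)sin(θ + π/4) + cos(φ))) · ρ^2 sin(φ), so

    ∭_V (∇·F) dV = ∫_0^{2π} ∫_0^{π} ∫_0^{5} (40ρ (sqrt(2)sin(φ)sin(θ + π/4) + cos(φ))) · ρ^2 sin(φ) dρ dφ dθ.

Inner (ρ from 0 to 5): 6250(sqrt(2)sin(φ)sin(θ + π/4) + cos(φ))sin(φ).
Middle (φ from 0 to π): 3125sqrt(2)π sin(θ + π/4).
Outer (θ from 0 to 2π): 0.

Therefore ∯_{∂V} F · n dS = 0.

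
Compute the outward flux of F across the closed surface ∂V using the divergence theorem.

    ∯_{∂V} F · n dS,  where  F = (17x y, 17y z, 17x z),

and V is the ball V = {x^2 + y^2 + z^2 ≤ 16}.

By the divergence theorem,

    ∯_{∂V} F · n dS = ∭_V (∇ · F) dV.

Compute the divergence:
    ∇ · F = ∂F_x/∂x + ∂F_y/∂y + ∂F_z/∂z = 17y + 17z + 17x = 17x + 17y + 17z.

In spherical coordinates, x = ρ sin(φ) cos(θ), y = ρ sin(φ) sin(θ), z = ρ cos(φ), dV = ρ^2 sin(φ) dρ dφ dθ, with 0 ≤ ρ ≤ 4, 0 ≤ φ ≤ π, 0 ≤ θ ≤ 2π.

The integrand, after substitution and multiplying by the volume element, becomes (17ρ (sqrt(2)sin(φ)sin(θ + π/4) + cos(φ))) · ρ^2 sin(φ), so

    ∭_V (∇·F) dV = ∫_0^{2π} ∫_0^{π} ∫_0^{4} (17ρ (sqrt(2)sin(φ)sin(θ + π/4) + cos(φ))) · ρ^2 sin(φ) dρ dφ dθ.

Inner (ρ from 0 to 4): 1088(sqrt(2)sin(φ)sin(θ + π/4) + cos(φ))sin(φ).
Middle (φ from 0 to π): 544sqrt(2)π sin(θ + π/4).
Outer (θ from 0 to 2π): 0.

Therefore ∯_{∂V} F · n dS = 0.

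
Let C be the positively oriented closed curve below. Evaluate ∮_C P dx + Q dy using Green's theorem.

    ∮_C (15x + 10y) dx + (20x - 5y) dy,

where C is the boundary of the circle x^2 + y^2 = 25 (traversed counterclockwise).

Green's theorem converts the closed line integral into a double integral over the enclosed region D:

    ∮_C P dx + Q dy = ∬_D (∂Q/∂x - ∂P/∂y) dA.

Here P = 15x + 10y, Q = 20x - 5y, so

    ∂Q/∂x = 20,    ∂P/∂y = 10,
    ∂Q/∂x - ∂P/∂y = 10.

D is the region x^2 + y^2 ≤ 25. Evaluating the double integral:

In polar coordinates (x = r cos θ, y = r sin θ, dA = r dr dθ) the integrand becomes 10, so

    ∬_D (10) dA = ∫_0^{2π} ∫_0^{5} (10) · r dr dθ.

Inner (r from 0 to 5): 125.
Outer (θ from 0 to 2π): 250π.

Therefore ∮_C P dx + Q dy = 250π.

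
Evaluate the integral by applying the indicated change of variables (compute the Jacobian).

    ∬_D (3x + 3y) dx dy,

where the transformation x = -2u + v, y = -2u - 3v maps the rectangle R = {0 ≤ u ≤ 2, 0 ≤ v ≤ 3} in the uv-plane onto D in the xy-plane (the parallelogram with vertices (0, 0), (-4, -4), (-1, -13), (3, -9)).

Compute the Jacobian determinant of (x, y) with respect to (u, v):

    ∂(x,y)/∂(u,v) = | -2  1 | = (-2)(-3) - (1)(-2) = 8.
                   | -2  -3 |

Its absolute value is |J| = 8 (the area scaling factor).

Substituting x = -2u + v, y = -2u - 3v into the integrand,

    3x + 3y → -12u - 6v,

so the integral becomes

    ∬_R (-12u - 6v) · |J| du dv = ∫_0^2 ∫_0^3 (-96u - 48v) dv du.

Inner (v): -288u - 216.
Outer (u): -1008.

Therefore ∬_D (3x + 3y) dx dy = -1008.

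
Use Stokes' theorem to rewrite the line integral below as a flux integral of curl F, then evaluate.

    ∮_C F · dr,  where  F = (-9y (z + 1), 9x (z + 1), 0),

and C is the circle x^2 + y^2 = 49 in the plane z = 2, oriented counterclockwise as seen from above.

Let S be the flat disk x^2 + y^2 ≤ 49 in the plane z = 2, with upward unit normal n̂ = ẑ. By Stokes' theorem,

    ∮_C F · dr = ∬_S (∇ × F) · n̂ dS = ∬_D (curl F)_z dA,

where D is the disk x^2 + y^2 ≤ 49.

Compute the curl of F = (-9y (z + 1), 9x (z + 1), 0):
    (∇ × F)_x = ∂F_z/∂y - ∂F_y/∂z = -9x,
    (∇ × F)_y = ∂F_x/∂z - ∂F_z/∂x = -9y,
    (∇ × F)_z = ∂F_y/∂x - ∂F_x/∂y = 18z + 18.

On z = 2, (curl F)_z = 54.

Convert to polar (x = r cos θ, y = r sin θ, dA = r dr dθ); the integrand becomes 54, so

    ∬_D (curl F)_z dA = ∫_0^{2π} ∫_0^{7} (54) · r dr dθ.

Inner (r from 0 to 7): 1323.
Outer (θ from 0 to 2π): 2646π.

Therefore ∮_C F · dr = 2646π.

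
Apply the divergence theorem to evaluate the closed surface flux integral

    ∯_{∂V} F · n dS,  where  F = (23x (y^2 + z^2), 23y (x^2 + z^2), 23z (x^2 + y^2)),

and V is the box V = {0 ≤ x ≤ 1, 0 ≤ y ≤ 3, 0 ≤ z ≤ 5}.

By the divergence theorem,

    ∯_{∂V} F · n dS = ∭_V (∇ · F) dV.

Compute the divergence:
    ∇ · F = ∂F_x/∂x + ∂F_y/∂y + ∂F_z/∂z = 23y^2 + 23z^2 + 23x^2 + 23z^2 + 23x^2 + 23y^2 = 46x^2 + 46y^2 + 46z^2.

V is a rectangular box, so dV = dx dy dz with 0 ≤ x ≤ 1, 0 ≤ y ≤ 3, 0 ≤ z ≤ 5.

Integrate (46x^2 + 46y^2 + 46z^2) over V as an iterated integral:

    ∭_V (∇·F) dV = ∫_0^{1} ∫_0^{3} ∫_0^{5} (46x^2 + 46y^2 + 46z^2) dz dy dx.

Inner (z from 0 to 5): 230x^2 + 230y^2 + 5750/3.
Middle (y from 0 to 3): 690x^2 + 7820.
Outer (x from 0 to 1): 8050.

Therefore ∯_{∂V} F · n dS = 8050.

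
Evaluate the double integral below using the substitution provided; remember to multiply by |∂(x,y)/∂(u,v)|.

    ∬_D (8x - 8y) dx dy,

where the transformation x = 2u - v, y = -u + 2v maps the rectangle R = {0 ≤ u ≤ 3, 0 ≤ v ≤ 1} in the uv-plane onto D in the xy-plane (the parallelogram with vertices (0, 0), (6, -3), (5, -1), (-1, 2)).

Compute the Jacobian determinant of (x, y) with respect to (u, v):

    ∂(x,y)/∂(u,v) = | 2  -1 | = (2)(2) - (-1)(-1) = 3.
                   | -1  2 |

Its absolute value is |J| = 3 (the area scaling factor).

Substituting x = 2u - v, y = -u + 2v into the integrand,

    8x - 8y → 24u - 24v,

so the integral becomes

    ∬_R (24u - 24v) · |J| du dv = ∫_0^3 ∫_0^1 (72u - 72v) dv du.

Inner (v): 72u - 36.
Outer (u): 216.

Therefore ∬_D (8x - 8y) dx dy = 216.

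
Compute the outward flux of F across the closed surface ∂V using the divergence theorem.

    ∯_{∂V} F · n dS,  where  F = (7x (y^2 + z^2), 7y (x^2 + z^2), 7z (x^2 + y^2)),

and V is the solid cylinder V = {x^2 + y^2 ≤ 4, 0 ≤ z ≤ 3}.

By the divergence theorem,

    ∯_{∂V} F · n dS = ∭_V (∇ · F) dV.

Compute the divergence:
    ∇ · F = ∂F_x/∂x + ∂F_y/∂y + ∂F_z/∂z = 7y^2 + 7z^2 + 7x^2 + 7z^2 + 7x^2 + 7y^2 = 14x^2 + 14y^2 + 14z^2.

In cylindrical coordinates, x = r cos(θ), y = r sin(θ), z = z, dV = r dr dθ dz, with 0 ≤ r ≤ 2, 0 ≤ θ ≤ 2π, 0 ≤ z ≤ 3.

The integrand, after substitution and multiplying by the volume element, becomes (14r^2 + 14z^2) · r, so

    ∭_V (∇·F) dV = ∫_0^{2π} ∫_0^{2} ∫_0^{3} (14r^2 + 14z^2) · r dz dr dθ.

Inner (z from 0 to 3): 42r (r^2 + 3).
Middle (r from 0 to 2): 420.
Outer (θ from 0 to 2π): 840π.

Therefore ∯_{∂V} F · n dS = 840π.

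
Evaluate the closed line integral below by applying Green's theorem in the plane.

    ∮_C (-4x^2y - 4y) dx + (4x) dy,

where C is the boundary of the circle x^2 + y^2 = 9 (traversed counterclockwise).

Green's theorem converts the closed line integral into a double integral over the enclosed region D:

    ∮_C P dx + Q dy = ∬_D (∂Q/∂x - ∂P/∂y) dA.

Here P = -4x^2y - 4y, Q = 4x, so

    ∂Q/∂x = 4,    ∂P/∂y = -4x^2 - 4,
    ∂Q/∂x - ∂P/∂y = 4x^2 + 8.

D is the region x^2 + y^2 ≤ 9. Evaluating the double integral:

In polar coordinates (x = r cos θ, y = r sin θ, dA = r dr dθ) the integrand becomes 4r^2cos(θ)^2 + 8, so

    ∬_D (4x^2 + 8) dA = ∫_0^{2π} ∫_0^{3} (4r^2cos(θ)^2 + 8) · r dr dθ.

Inner (r from 0 to 3): 81cos(θ)^2 + 36.
Outer (θ from 0 to 2π): 153π.

Therefore ∮_C P dx + Q dy = 153π.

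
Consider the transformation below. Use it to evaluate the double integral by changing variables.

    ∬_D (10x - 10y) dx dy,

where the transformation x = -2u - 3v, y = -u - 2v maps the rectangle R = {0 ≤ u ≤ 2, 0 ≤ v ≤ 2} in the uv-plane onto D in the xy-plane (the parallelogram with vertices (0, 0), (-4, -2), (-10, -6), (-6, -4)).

Compute the Jacobian determinant of (x, y) with respect to (u, v):

    ∂(x,y)/∂(u,v) = | -2  -3 | = (-2)(-2) - (-3)(-1) = 1.
                   | -1  -2 |

Its absolute value is |J| = 1 (the area scaling factor).

Substituting x = -2u - 3v, y = -u - 2v into the integrand,

    10x - 10y → -10u - 10v,

so the integral becomes

    ∬_R (-10u - 10v) · |J| du dv = ∫_0^2 ∫_0^2 (-10u - 10v) dv du.

Inner (v): -20u - 20.
Outer (u): -80.

Therefore ∬_D (10x - 10y) dx dy = -80.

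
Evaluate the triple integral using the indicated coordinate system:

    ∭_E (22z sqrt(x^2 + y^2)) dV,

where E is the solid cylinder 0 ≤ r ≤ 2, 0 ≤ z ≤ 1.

In cylindrical coordinates, x = r cos(θ), y = r sin(θ), z = z, and dV = r dr dθ dz.

The integrand becomes 22r z, so

    ∭_E (22z sqrt(x^2 + y^2)) dV = ∫_{0}^{2π} ∫_{0}^{2} ∫_{0}^{1} (22r z) · r dz dr dθ.

Inner (z): 11r^2.
Middle (r from 0 to 2): 88/3.
Outer (θ): 176π/3.

Therefore the triple integral equals 176π/3.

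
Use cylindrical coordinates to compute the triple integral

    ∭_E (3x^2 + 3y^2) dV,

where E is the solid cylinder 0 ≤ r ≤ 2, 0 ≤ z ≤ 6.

In cylindrical coordinates, x = r cos(θ), y = r sin(θ), z = z, and dV = r dr dθ dz.

The integrand becomes 3r^2, so

    ∭_E (3x^2 + 3y^2) dV = ∫_{0}^{2π} ∫_{0}^{2} ∫_{0}^{6} (3r^2) · r dz dr dθ.

Inner (z): 18r^3.
Middle (r from 0 to 2): 72.
Outer (θ): 144π.

Therefore the triple integral equals 144π.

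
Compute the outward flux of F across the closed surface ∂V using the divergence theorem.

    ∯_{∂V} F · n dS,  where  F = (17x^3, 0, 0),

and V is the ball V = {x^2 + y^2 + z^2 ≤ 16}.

By the divergence theorem,

    ∯_{∂V} F · n dS = ∭_V (∇ · F) dV.

Compute the divergence:
    ∇ · F = ∂F_x/∂x + ∂F_y/∂y + ∂F_z/∂z = 51x^2 + 0 + 0 = 51x^2.

In spherical coordinates, x = ρ sin(φ) cos(θ), y = ρ sin(φ) sin(θ), z = ρ cos(φ), dV = ρ^2 sin(φ) dρ dφ dθ, with 0 ≤ ρ ≤ 4, 0 ≤ φ ≤ π, 0 ≤ θ ≤ 2π.

The integrand, after substitution and multiplying by the volume element, becomes (51ρ^2sin(φ)^2cos(θ)^2) · ρ^2 sin(φ), so

    ∭_V (∇·F) dV = ∫_0^{2π} ∫_0^{π} ∫_0^{4} (51ρ^2sin(φ)^2cos(θ)^2) · ρ^2 sin(φ) dρ dφ dθ.

Inner (ρ from 0 to 4): 52224sin(φ)^3cos(θ)^2/5.
Middle (φ from 0 to π): 69632cos(θ)^2/5.
Outer (θ from 0 to 2π): 69632π/5.

Therefore ∯_{∂V} F · n dS = 69632π/5.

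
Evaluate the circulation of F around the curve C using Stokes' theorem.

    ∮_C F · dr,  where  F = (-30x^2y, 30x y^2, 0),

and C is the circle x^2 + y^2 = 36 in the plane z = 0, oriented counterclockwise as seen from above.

Let S be the flat disk x^2 + y^2 ≤ 36 in the plane z = 0, with upward unit normal n̂ = ẑ. By Stokes' theorem,

    ∮_C F · dr = ∬_S (∇ × F) · n̂ dS = ∬_D (curl F)_z dA,

where D is the disk x^2 + y^2 ≤ 36.

Compute the curl of F = (-30x^2y, 30x y^2, 0):
    (∇ × F)_x = ∂F_z/∂y - ∂F_y/∂z = 0,
    (∇ × F)_y = ∂F_x/∂z - ∂F_z/∂x = 0,
    (∇ × F)_z = ∂F_y/∂x - ∂F_x/∂y = 30x^2 + 30y^2.

On z = 0, (curl F)_z = 30x^2 + 30y^2.

Convert to polar (x = r cos θ, y = r sin θ, dA = r dr dθ); the integrand becomes 30r^2, so

    ∬_D (curl F)_z dA = ∫_0^{2π} ∫_0^{6} (30r^2) · r dr dθ.

Inner (r from 0 to 6): 9720.
Outer (θ from 0 to 2π): 19440π.

Therefore ∮_C F · dr = 19440π.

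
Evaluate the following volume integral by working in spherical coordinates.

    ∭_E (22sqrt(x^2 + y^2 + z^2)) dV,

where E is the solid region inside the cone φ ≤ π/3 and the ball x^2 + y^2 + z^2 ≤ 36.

In spherical coordinates, x = ρ sin(φ) cos(θ), y = ρ sin(φ) sin(θ), z = ρ cos(φ), and dV = ρ^2 sin(φ) dρ dφ dθ.

The integrand becomes 22ρ, so

    ∭_E (22sqrt(x^2 + y^2 + z^2)) dV = ∫_{0}^{2π} ∫_{0}^{π/3} ∫_{0}^{6} (22ρ) · ρ^2 sin(φ) dρ dφ dθ.

Inner (ρ): 7128sin(φ).
Middle (φ): 3564.
Outer (θ): 7128π.

Therefore the triple integral equals 7128π.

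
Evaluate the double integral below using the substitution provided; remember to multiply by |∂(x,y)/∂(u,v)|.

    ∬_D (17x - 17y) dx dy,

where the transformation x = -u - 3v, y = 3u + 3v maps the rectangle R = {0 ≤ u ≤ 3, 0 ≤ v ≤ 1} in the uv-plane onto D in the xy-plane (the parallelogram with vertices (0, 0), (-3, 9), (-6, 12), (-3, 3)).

Compute the Jacobian determinant of (x, y) with respect to (u, v):

    ∂(x,y)/∂(u,v) = | -1  -3 | = (-1)(3) - (-3)(3) = 6.
                   | 3  3 |

Its absolute value is |J| = 6 (the area scaling factor).

Substituting x = -u - 3v, y = 3u + 3v into the integrand,

    17x - 17y → -68u - 102v,

so the integral becomes

    ∬_R (-68u - 102v) · |J| du dv = ∫_0^3 ∫_0^1 (-408u - 612v) dv du.

Inner (v): -408u - 306.
Outer (u): -2754.

Therefore ∬_D (17x - 17y) dx dy = -2754.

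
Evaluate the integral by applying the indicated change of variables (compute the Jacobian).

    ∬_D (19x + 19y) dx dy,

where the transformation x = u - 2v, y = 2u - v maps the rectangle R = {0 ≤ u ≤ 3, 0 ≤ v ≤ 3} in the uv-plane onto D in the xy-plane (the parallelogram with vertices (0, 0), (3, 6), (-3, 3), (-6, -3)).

Compute the Jacobian determinant of (x, y) with respect to (u, v):

    ∂(x,y)/∂(u,v) = | 1  -2 | = (1)(-1) - (-2)(2) = 3.
                   | 2  -1 |

Its absolute value is |J| = 3 (the area scaling factor).

Substituting x = u - 2v, y = 2u - v into the integrand,

    19x + 19y → 57u - 57v,

so the integral becomes

    ∬_R (57u - 57v) · |J| du dv = ∫_0^3 ∫_0^3 (171u - 171v) dv du.

Inner (v): 513u - 1539/2.
Outer (u): 0.

Therefore ∬_D (19x + 19y) dx dy = 0.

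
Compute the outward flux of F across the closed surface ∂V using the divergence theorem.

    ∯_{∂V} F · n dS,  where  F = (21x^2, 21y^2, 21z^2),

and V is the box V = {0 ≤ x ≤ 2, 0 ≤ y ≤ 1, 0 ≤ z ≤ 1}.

By the divergence theorem,

    ∯_{∂V} F · n dS = ∭_V (∇ · F) dV.

Compute the divergence:
    ∇ · F = ∂F_x/∂x + ∂F_y/∂y + ∂F_z/∂z = 42x + 42y + 42z.

V is a rectangular box, so dV = dx dy dz with 0 ≤ x ≤ 2, 0 ≤ y ≤ 1, 0 ≤ z ≤ 1.

Integrate (42x + 42y + 42z) over V as an iterated integral:

    ∭_V (∇·F) dV = ∫_0^{2} ∫_0^{1} ∫_0^{1} (42x + 42y + 42z) dz dy dx.

Inner (z from 0 to 1): 42x + 42y + 21.
Middle (y from 0 to 1): 42x + 42.
Outer (x from 0 to 2): 168.

Therefore ∯_{∂V} F · n dS = 168.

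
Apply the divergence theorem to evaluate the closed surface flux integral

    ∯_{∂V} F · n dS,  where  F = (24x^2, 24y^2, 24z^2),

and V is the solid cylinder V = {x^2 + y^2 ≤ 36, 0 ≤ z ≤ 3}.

By the divergence theorem,

    ∯_{∂V} F · n dS = ∭_V (∇ · F) dV.

Compute the divergence:
    ∇ · F = ∂F_x/∂x + ∂F_y/∂y + ∂F_z/∂z = 48x + 48y + 48z.

In cylindrical coordinates, x = r cos(θ), y = r sin(θ), z = z, dV = r dr dθ dz, with 0 ≤ r ≤ 6, 0 ≤ θ ≤ 2π, 0 ≤ z ≤ 3.

The integrand, after substitution and multiplying by the volume element, becomes (48sqrt(2)r sin(θ + π/4) + 48z) · r, so

    ∭_V (∇·F) dV = ∫_0^{2π} ∫_0^{6} ∫_0^{3} (48sqrt(2)r sin(θ + π/4) + 48z) · r dz dr dθ.

Inner (z from 0 to 3): 72r (2sqrt(2)r sin(θ + π/4) + 3).
Middle (r from 0 to 6): 10368sqrt(2)sin(θ + π/4) + 3888.
Outer (θ from 0 to 2π): 7776π.

Therefore ∯_{∂V} F · n dS = 7776π.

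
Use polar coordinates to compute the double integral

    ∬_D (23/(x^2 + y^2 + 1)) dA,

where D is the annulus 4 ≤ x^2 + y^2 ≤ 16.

The region D is 2 ≤ r ≤ 4, 0 ≤ θ ≤ 2π in polar coordinates, where x = r cos(θ), y = r sin(θ), and dA = r dr dθ.

Under the substitution, the integrand becomes 23/(r^2 + 1), so

    ∬_D (23/(x^2 + y^2 + 1)) dA = ∫_{0}^{2π} ∫_{2}^{4} (23/(r^2 + 1)) · r dr dθ.

Inner integral (in r): ∫_{2}^{4} (23/(r^2 + 1)) · r dr = log(34271896307633sqrt(85)/244140625).

Outer integral (in θ): ∫_{0}^{2π} (log(34271896307633sqrt(85)/244140625)) dθ = log((34271896307633sqrt(85)/244140625)^(2π)).

Therefore ∬_D (23/(x^2 + y^2 + 1)) dA = log((34271896307633sqrt(85)/244140625)^(2π)).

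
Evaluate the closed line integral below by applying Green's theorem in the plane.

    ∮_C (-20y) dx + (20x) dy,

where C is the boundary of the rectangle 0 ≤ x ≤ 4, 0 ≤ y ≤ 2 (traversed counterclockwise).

Green's theorem converts the closed line integral into a double integral over the enclosed region D:

    ∮_C P dx + Q dy = ∬_D (∂Q/∂x - ∂P/∂y) dA.

Here P = -20y, Q = 20x, so

    ∂Q/∂x = 20,    ∂P/∂y = -20,
    ∂Q/∂x - ∂P/∂y = 40.

D is the region 0 ≤ x ≤ 4, 0 ≤ y ≤ 2. Evaluating the double integral:

    ∬_D (40) dA = ∫_0^{4} ∫_0^{2} (40) dy dx.

Inner (y from 0 to 2): 80.
Outer (x from 0 to 4): 320.

Therefore ∮_C P dx + Q dy = 320.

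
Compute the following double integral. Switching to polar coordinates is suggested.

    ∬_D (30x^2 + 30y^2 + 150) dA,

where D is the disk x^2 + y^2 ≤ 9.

The region D is 0 ≤ r ≤ 3, 0 ≤ θ ≤ 2π in polar coordinates, where x = r cos(θ), y = r sin(θ), and dA = r dr dθ.

Under the substitution, the integrand becomes 30r^2 + 150, so

    ∬_D (30x^2 + 30y^2 + 150) dA = ∫_{0}^{2π} ∫_{0}^{3} (30r^2 + 150) · r dr dθ.

Inner integral (in r): ∫_{0}^{3} (30r^2 + 150) · r dr = 2565/2.

Outer integral (in θ): ∫_{0}^{2π} (2565/2) dθ = 2565π.

Therefore ∬_D (30x^2 + 30y^2 + 150) dA = 2565π.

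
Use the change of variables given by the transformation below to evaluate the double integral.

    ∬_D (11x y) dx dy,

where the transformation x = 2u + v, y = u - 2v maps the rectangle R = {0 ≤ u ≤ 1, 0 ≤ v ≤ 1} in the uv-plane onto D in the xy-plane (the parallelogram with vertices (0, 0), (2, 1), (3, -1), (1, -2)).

Compute the Jacobian determinant of (x, y) with respect to (u, v):

    ∂(x,y)/∂(u,v) = | 2  1 | = (2)(-2) - (1)(1) = -5.
                   | 1  -2 |

Its absolute value is |J| = 5 (the area scaling factor).

Substituting x = 2u + v, y = u - 2v into the integrand,

    11x y → 22u^2 - 33u v - 22v^2,

so the integral becomes

    ∬_R (22u^2 - 33u v - 22v^2) · |J| du dv = ∫_0^1 ∫_0^1 (110u^2 - 165u v - 110v^2) dv du.

Inner (v): 110u^2 - 165u/2 - 110/3.
Outer (u): -165/4.

Therefore ∬_D (11x y) dx dy = -165/4.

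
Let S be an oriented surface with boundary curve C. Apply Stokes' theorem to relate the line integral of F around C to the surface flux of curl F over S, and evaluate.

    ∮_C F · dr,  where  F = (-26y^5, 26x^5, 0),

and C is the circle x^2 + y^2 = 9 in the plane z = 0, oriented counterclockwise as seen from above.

Let S be the flat disk x^2 + y^2 ≤ 9 in the plane z = 0, with upward unit normal n̂ = ẑ. By Stokes' theorem,

    ∮_C F · dr = ∬_S (∇ × F) · n̂ dS = ∬_D (curl F)_z dA,

where D is the disk x^2 + y^2 ≤ 9.

Compute the curl of F = (-26y^5, 26x^5, 0):
    (∇ × F)_x = ∂F_z/∂y - ∂F_y/∂z = 0,
    (∇ × F)_y = ∂F_x/∂z - ∂F_z/∂x = 0,
    (∇ × F)_z = ∂F_y/∂x - ∂F_x/∂y = 130x^4 + 130y^4.

On z = 0, (curl F)_z = 130x^4 + 130y^4.

Convert to polar (x = r cos θ, y = r sin θ, dA = r dr dθ); the integrand becomes 130r^4(sin(θ)^4 + cos(θ)^4), so

    ∬_D (curl F)_z dA = ∫_0^{2π} ∫_0^{3} (130r^4(sin(θ)^4 + cos(θ)^4)) · r dr dθ.

Inner (r from 0 to 3): 15795sin(θ)^4 + 15795cos(θ)^4.
Outer (θ from 0 to 2π): 47385π/2.

Therefore ∮_C F · dr = 47385π/2.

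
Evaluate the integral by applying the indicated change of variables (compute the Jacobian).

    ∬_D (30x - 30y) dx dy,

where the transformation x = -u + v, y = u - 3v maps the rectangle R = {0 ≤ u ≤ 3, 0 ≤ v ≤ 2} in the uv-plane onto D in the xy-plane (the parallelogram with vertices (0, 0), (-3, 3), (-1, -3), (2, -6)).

Compute the Jacobian determinant of (x, y) with respect to (u, v):

    ∂(x,y)/∂(u,v) = | -1  1 | = (-1)(-3) - (1)(1) = 2.
                   | 1  -3 |

Its absolute value is |J| = 2 (the area scaling factor).

Substituting x = -u + v, y = u - 3v into the integrand,

    30x - 30y → -60u + 120v,

so the integral becomes

    ∬_R (-60u + 120v) · |J| du dv = ∫_0^3 ∫_0^2 (-120u + 240v) dv du.

Inner (v): 480 - 240u.
Outer (u): 360.

Therefore ∬_D (30x - 30y) dx dy = 360.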